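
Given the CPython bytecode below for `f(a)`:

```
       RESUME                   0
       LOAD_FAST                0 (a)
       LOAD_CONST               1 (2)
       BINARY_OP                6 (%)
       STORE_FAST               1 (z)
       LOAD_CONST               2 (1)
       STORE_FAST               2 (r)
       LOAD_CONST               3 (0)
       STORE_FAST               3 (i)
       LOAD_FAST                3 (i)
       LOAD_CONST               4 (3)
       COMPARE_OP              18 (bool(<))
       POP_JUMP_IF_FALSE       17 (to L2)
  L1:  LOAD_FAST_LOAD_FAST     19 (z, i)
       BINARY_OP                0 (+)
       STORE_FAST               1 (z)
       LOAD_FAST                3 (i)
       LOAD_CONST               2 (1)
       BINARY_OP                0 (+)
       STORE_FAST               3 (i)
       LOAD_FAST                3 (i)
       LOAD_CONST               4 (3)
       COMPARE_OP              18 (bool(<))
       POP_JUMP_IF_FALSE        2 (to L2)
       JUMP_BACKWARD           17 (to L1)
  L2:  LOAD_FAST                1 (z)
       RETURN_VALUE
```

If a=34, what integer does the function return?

3

LOAD_FAST a → push 34. Stack: [34]
LOAD_CONST → push 2. Stack: [34, 2]
BINARY_OP % → 34 % 2 = 0. Stack: [0]
STORE_FAST z → z=0. Stack: []
LOAD_CONST → push 1. Stack: [1]
STORE_FAST r → r=1. Stack: []
LOAD_CONST → push 0. Stack: [0]
STORE_FAST i → i=0. Stack: []
LOAD_FAST i → push 0. Stack: [0]
LOAD_CONST → push 3. Stack: [0, 3]
COMPARE_OP bool(<) → 0 vs 3 = True. Stack: [True]
POP_JUMP_IF_FALSE → pop True; no jump. Stack: []
LOAD_FAST_LOAD_FAST z,i → push 0,0. Stack: [0, 0]
BINARY_OP + → 0 + 0 = 0. Stack: [0]
STORE_FAST z → z=0. Stack: []
LOAD_FAST i → push 0. Stack: [0]
LOAD_CONST → push 1. Stack: [0, 1]
BINARY_OP + → 0 + 1 = 1. Stack: [1]
STORE_FAST i → i=1. Stack: []
LOAD_FAST i → push 1. Stack: [1]
LOAD_CONST → push 3. Stack: [1, 3]
COMPARE_OP bool(<) → 1 vs 3 = True. Stack: [True]
POP_JUMP_IF_FALSE → pop True; no jump. Stack: []
LOAD_FAST_LOAD_FAST z,i → push 0,1. Stack: [0, 1]
BINARY_OP + → 0 + 1 = 1. Stack: [1]
STORE_FAST z → z=1. Stack: []
LOAD_FAST i → push 1. Stack: [1]
LOAD_CONST → push 1. Stack: [1, 1]
BINARY_OP + → 1 + 1 = 2. Stack: [2]
STORE_FAST i → i=2. Stack: []
LOAD_FAST i → push 2. Stack: [2]
LOAD_CONST → push 3. Stack: [2, 3]
COMPARE_OP bool(<) → 2 vs 3 = True. Stack: [True]
POP_JUMP_IF_FALSE → pop True; no jump. Stack: []
LOAD_FAST_LOAD_FAST z,i → push 1,2. Stack: [1, 2]
BINARY_OP + → 1 + 2 = 3. Stack: [3]
STORE_FAST z → z=3. Stack: []
LOAD_FAST i → push 2. Stack: [2]
LOAD_CONST → push 1. Stack: [2, 1]
BINARY_OP + → 2 + 1 = 3. Stack: [3]
STORE_FAST i → i=3. Stack: []
LOAD_FAST i → push 3. Stack: [3]
LOAD_CONST → push 3. Stack: [3, 3]
COMPARE_OP bool(<) → 3 vs 3 = False. Stack: [False]
POP_JUMP_IF_FALSE → pop False; jump. Stack: []
LOAD_FAST z → push 3. Stack: [3]
RETURN_VALUE → return 3.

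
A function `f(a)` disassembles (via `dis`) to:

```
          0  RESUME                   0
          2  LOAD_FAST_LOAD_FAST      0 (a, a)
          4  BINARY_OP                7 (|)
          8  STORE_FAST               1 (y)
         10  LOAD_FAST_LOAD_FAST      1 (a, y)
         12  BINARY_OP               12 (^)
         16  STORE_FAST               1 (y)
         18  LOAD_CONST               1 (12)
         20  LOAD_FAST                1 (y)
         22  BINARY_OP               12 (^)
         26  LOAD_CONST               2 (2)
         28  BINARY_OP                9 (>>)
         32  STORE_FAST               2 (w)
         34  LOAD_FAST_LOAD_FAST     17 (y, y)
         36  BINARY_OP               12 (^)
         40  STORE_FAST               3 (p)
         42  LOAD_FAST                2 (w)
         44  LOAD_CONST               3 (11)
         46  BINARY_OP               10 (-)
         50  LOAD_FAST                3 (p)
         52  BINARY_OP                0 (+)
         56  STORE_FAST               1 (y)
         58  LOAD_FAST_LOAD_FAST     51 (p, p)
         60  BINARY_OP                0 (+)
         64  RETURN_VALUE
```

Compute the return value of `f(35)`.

LOAD_FAST_LOAD_FAST a,a → push 35,35. Stack: [35, 35]
BINARY_OP | → 35 | 35 = 35. Stack: [35]
STORE_FAST y → y=35. Stack: []
LOAD_FAST_LOAD_FAST a,y → push 35,35. Stack: [35, 35]
BINARY_OP ^ → 35 ^ 35 = 0. Stack: [0]
STORE_FAST y → y=0. Stack: []
LOAD_CONST → push 12. Stack: [12]
LOAD_FAST y → push 0. Stack: [12, 0]
BINARY_OP ^ → 12 ^ 0 = 12. Stack: [12]
LOAD_CONST → push 2. Stack: [12, 2]
BINARY_OP >> → 12 >> 2 = 3. Stack: [3]
STORE_FAST w → w=3. Stack: []
LOAD_FAST_LOAD_FAST y,y → push 0,0. Stack: [0, 0]
BINARY_OP ^ → 0 ^ 0 = 0. Stack: [0]
STORE_FAST p → p=0. Stack: []
LOAD_FAST w → push 3. Stack: [3]
LOAD_CONST → push 11. Stack: [3, 11]
BINARY_OP - → 3 - 11 = -8. Stack: [-8]
LOAD_FAST p → push 0. Stack: [-8, 0]
BINARY_OP + → -8 + 0 = -8. Stack: [-8]
STORE_FAST y → y=-8. Stack: []
LOAD_FAST_LOAD_FAST p,p → push 0,0. Stack: [0, 0]
BINARY_OP + → 0 + 0 = 0. Stack: [0]
RETURN_VALUE → return 0.

0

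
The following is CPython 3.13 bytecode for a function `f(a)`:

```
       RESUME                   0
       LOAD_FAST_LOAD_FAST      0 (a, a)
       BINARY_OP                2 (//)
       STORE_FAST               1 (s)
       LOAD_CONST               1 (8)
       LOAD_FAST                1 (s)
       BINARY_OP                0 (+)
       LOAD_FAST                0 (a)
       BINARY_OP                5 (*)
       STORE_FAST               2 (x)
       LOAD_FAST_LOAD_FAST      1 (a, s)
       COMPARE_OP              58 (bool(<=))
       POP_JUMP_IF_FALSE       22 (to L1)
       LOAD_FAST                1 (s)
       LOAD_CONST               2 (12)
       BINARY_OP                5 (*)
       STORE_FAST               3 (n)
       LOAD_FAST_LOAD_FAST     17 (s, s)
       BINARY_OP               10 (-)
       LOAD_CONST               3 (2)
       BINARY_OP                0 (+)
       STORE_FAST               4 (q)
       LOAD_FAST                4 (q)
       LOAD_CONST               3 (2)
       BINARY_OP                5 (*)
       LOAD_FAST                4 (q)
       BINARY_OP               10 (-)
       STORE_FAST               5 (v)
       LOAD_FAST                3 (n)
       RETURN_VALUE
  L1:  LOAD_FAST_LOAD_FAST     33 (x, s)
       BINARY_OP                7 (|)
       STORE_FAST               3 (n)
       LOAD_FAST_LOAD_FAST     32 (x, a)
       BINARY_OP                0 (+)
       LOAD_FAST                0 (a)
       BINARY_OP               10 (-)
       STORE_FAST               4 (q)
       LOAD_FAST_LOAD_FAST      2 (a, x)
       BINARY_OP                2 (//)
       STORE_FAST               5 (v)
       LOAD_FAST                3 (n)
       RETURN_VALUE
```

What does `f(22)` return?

LOAD_FAST_LOAD_FAST a,a → push 22,22. Stack: [22, 22]
BINARY_OP // → 22 // 22 = 1. Stack: [1]
STORE_FAST s → s=1. Stack: []
LOAD_CONST → push 8. Stack: [8]
LOAD_FAST s → push 1. Stack: [8, 1]
BINARY_OP + → 8 + 1 = 9. Stack: [9]
LOAD_FAST a → push 22. Stack: [9, 22]
BINARY_OP * → 9 * 22 = 198. Stack: [198]
STORE_FAST x → x=198. Stack: []
LOAD_FAST_LOAD_FAST a,s → push 22,1. Stack: [22, 1]
COMPARE_OP bool(<=) → 22 vs 1 = False. Stack: [False]
POP_JUMP_IF_FALSE → pop False; jump. Stack: []
LOAD_FAST_LOAD_FAST x,s → push 198,1. Stack: [198, 1]
BINARY_OP | → 198 | 1 = 199. Stack: [199]
STORE_FAST n → n=199. Stack: []
LOAD_FAST_LOAD_FAST x,a → push 198,22. Stack: [198, 22]
BINARY_OP + → 198 + 22 = 220. Stack: [220]
LOAD_FAST a → push 22. Stack: [220, 22]
BINARY_OP - → 220 - 22 = 198. Stack: [198]
STORE_FAST q → q=198. Stack: []
LOAD_FAST_LOAD_FAST a,x → push 22,198. Stack: [22, 198]
BINARY_OP // → 22 // 198 = 0. Stack: [0]
STORE_FAST v → v=0. Stack: []
LOAD_FAST n → push 199. Stack: [199]
RETURN_VALUE → return 199.

199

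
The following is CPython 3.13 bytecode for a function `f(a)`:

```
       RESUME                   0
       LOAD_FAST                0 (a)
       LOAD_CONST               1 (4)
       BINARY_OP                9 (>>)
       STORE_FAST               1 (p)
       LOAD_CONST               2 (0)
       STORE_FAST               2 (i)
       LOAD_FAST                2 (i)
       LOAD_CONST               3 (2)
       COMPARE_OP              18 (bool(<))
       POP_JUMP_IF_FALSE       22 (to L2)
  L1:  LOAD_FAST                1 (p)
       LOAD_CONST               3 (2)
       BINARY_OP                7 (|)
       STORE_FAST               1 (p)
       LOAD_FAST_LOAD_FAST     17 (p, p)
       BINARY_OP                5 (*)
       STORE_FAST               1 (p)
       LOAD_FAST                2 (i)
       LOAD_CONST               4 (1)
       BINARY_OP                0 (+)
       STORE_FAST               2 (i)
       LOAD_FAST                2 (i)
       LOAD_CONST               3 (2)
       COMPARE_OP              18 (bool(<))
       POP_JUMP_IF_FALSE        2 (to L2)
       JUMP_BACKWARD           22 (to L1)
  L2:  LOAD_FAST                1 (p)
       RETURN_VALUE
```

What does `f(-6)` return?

9

LOAD_FAST a → push -6. Stack: [-6]
LOAD_CONST → push 4. Stack: [-6, 4]
BINARY_OP >> → -6 >> 4 = -1. Stack: [-1]
STORE_FAST p → p=-1. Stack: []
LOAD_CONST → push 0. Stack: [0]
STORE_FAST i → i=0. Stack: []
LOAD_FAST i → push 0. Stack: [0]
LOAD_CONST → push 2. Stack: [0, 2]
COMPARE_OP bool(<) → 0 vs 2 = True. Stack: [True]
POP_JUMP_IF_FALSE → pop True; no jump. Stack: []
LOAD_FAST p → push -1. Stack: [-1]
LOAD_CONST → push 2. Stack: [-1, 2]
BINARY_OP | → -1 | 2 = -1. Stack: [-1]
STORE_FAST p → p=-1. Stack: []
LOAD_FAST_LOAD_FAST p,p → push -1,-1. Stack: [-1, -1]
BINARY_OP * → -1 * -1 = 1. Stack: [1]
STORE_FAST p → p=1. Stack: []
LOAD_FAST i → push 0. Stack: [0]
LOAD_CONST → push 1. Stack: [0, 1]
BINARY_OP + → 0 + 1 = 1. Stack: [1]
STORE_FAST i → i=1. Stack: []
LOAD_FAST i → push 1. Stack: [1]
LOAD_CONST → push 2. Stack: [1, 2]
COMPARE_OP bool(<) → 1 vs 2 = True. Stack: [True]
POP_JUMP_IF_FALSE → pop True; no jump. Stack: []
LOAD_FAST p → push 1. Stack: [1]
LOAD_CONST → push 2. Stack: [1, 2]
BINARY_OP | → 1 | 2 = 3. Stack: [3]
STORE_FAST p → p=3. Stack: []
LOAD_FAST_LOAD_FAST p,p → push 3,3. Stack: [3, 3]
BINARY_OP * → 3 * 3 = 9. Stack: [9]
STORE_FAST p → p=9. Stack: []
LOAD_FAST i → push 1. Stack: [1]
LOAD_CONST → push 1. Stack: [1, 1]
BINARY_OP + → 1 + 1 = 2. Stack: [2]
STORE_FAST i → i=2. Stack: []
LOAD_FAST i → push 2. Stack: [2]
LOAD_CONST → push 2. Stack: [2, 2]
COMPARE_OP bool(<) → 2 vs 2 = False. Stack: [False]
POP_JUMP_IF_FALSE → pop False; jump. Stack: []
LOAD_FAST p → push 9. Stack: [9]
RETURN_VALUE → return 9.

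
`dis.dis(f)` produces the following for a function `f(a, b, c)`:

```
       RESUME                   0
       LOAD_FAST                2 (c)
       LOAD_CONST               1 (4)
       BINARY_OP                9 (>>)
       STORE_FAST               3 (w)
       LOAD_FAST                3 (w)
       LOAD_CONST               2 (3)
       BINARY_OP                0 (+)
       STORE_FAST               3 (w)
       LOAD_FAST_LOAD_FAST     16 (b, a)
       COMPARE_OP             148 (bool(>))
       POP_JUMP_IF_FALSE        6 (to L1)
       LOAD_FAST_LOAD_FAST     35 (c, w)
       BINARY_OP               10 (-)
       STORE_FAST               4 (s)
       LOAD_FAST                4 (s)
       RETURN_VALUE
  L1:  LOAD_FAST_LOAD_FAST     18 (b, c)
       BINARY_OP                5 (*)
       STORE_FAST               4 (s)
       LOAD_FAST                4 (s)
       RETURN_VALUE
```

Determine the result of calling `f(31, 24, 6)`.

144

LOAD_FAST c → push 6. Stack: [6]
LOAD_CONST → push 4. Stack: [6, 4]
BINARY_OP >> → 6 >> 4 = 0. Stack: [0]
STORE_FAST w → w=0. Stack: []
LOAD_FAST w → push 0. Stack: [0]
LOAD_CONST → push 3. Stack: [0, 3]
BINARY_OP + → 0 + 3 = 3. Stack: [3]
STORE_FAST w → w=3. Stack: []
LOAD_FAST_LOAD_FAST b,a → push 24,31. Stack: [24, 31]
COMPARE_OP bool(>) → 24 vs 31 = False. Stack: [False]
POP_JUMP_IF_FALSE → pop False; jump. Stack: []
LOAD_FAST_LOAD_FAST b,c → push 24,6. Stack: [24, 6]
BINARY_OP * → 24 * 6 = 144. Stack: [144]
STORE_FAST s → s=144. Stack: []
LOAD_FAST s → push 144. Stack: [144]
RETURN_VALUE → return 144.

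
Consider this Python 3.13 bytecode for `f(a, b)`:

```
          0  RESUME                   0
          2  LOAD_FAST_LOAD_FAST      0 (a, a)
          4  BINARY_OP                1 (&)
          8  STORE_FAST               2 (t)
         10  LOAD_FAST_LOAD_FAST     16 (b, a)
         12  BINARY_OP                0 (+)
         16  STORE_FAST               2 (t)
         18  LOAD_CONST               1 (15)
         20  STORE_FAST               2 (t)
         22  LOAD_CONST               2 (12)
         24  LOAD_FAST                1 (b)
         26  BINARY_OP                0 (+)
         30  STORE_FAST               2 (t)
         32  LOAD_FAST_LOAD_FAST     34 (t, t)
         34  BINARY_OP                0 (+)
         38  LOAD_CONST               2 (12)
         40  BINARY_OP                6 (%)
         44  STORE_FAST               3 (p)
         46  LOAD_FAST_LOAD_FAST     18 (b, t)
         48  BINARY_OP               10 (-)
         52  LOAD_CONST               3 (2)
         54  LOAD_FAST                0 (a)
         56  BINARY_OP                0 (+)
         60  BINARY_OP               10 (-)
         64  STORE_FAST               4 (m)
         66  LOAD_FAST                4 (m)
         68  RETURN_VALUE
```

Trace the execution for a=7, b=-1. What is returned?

LOAD_FAST_LOAD_FAST a,a → push 7,7. Stack: [7, 7]
BINARY_OP & → 7 & 7 = 7. Stack: [7]
STORE_FAST t → t=7. Stack: []
LOAD_FAST_LOAD_FAST b,a → push -1,7. Stack: [-1, 7]
BINARY_OP + → -1 + 7 = 6. Stack: [6]
STORE_FAST t → t=6. Stack: []
LOAD_CONST → push 15. Stack: [15]
STORE_FAST t → t=15. Stack: []
LOAD_CONST → push 12. Stack: [12]
LOAD_FAST b → push -1. Stack: [12, -1]
BINARY_OP + → 12 + -1 = 11. Stack: [11]
STORE_FAST t → t=11. Stack: []
LOAD_FAST_LOAD_FAST t,t → push 11,11. Stack: [11, 11]
BINARY_OP + → 11 + 11 = 22. Stack: [22]
LOAD_CONST → push 12. Stack: [22, 12]
BINARY_OP % → 22 % 12 = 10. Stack: [10]
STORE_FAST p → p=10. Stack: []
LOAD_FAST_LOAD_FAST b,t → push -1,11. Stack: [-1, 11]
BINARY_OP - → -1 - 11 = -12. Stack: [-12]
LOAD_CONST → push 2. Stack: [-12, 2]
LOAD_FAST a → push 7. Stack: [-12, 2, 7]
BINARY_OP + → 2 + 7 = 9. Stack: [-12, 9]
BINARY_OP - → -12 - 9 = -21. Stack: [-21]
STORE_FAST m → m=-21. Stack: []
LOAD_FAST m → push -21. Stack: [-21]
RETURN_VALUE → return -21.

-21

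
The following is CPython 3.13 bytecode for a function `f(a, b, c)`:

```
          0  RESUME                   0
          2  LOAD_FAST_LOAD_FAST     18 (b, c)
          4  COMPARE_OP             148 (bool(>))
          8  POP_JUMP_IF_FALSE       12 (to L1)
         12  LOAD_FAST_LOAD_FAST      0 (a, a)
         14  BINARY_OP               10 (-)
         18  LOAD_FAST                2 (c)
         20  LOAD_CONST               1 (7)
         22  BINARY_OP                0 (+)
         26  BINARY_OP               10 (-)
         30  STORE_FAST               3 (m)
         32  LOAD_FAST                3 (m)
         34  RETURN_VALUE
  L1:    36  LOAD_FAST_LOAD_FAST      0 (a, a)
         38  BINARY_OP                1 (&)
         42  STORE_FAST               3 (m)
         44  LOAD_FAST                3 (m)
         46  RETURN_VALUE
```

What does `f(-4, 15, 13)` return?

LOAD_FAST_LOAD_FAST b,c → push 15,13. Stack: [15, 13]
COMPARE_OP bool(>) → 15 vs 13 = True. Stack: [True]
POP_JUMP_IF_FALSE → pop True; no jump. Stack: []
LOAD_FAST_LOAD_FAST a,a → push -4,-4. Stack: [-4, -4]
BINARY_OP - → -4 - -4 = 0. Stack: [0]
LOAD_FAST c → push 13. Stack: [0, 13]
LOAD_CONST → push 7. Stack: [0, 13, 7]
BINARY_OP + → 13 + 7 = 20. Stack: [0, 20]
BINARY_OP - → 0 - 20 = -20. Stack: [-20]
STORE_FAST m → m=-20. Stack: []
LOAD_FAST m → push -20. Stack: [-20]
RETURN_VALUE → return -20.

-20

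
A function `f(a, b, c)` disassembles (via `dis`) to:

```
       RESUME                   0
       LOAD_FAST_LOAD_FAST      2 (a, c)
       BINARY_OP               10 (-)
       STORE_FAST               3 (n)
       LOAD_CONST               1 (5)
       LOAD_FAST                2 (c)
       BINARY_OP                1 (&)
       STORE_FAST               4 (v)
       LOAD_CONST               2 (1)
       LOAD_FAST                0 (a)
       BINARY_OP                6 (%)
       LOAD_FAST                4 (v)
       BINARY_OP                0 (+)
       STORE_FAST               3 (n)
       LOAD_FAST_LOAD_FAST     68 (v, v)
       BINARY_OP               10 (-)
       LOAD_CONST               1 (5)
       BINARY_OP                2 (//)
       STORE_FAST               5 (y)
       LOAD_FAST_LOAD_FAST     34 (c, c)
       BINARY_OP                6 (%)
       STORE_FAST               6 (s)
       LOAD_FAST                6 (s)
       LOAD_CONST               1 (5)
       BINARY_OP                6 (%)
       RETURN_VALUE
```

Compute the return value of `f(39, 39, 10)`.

0

LOAD_FAST_LOAD_FAST a,c → push 39,10. Stack: [39, 10]
BINARY_OP - → 39 - 10 = 29. Stack: [29]
STORE_FAST n → n=29. Stack: []
LOAD_CONST → push 5. Stack: [5]
LOAD_FAST c → push 10. Stack: [5, 10]
BINARY_OP & → 5 & 10 = 0. Stack: [0]
STORE_FAST v → v=0. Stack: []
LOAD_CONST → push 1. Stack: [1]
LOAD_FAST a → push 39. Stack: [1, 39]
BINARY_OP % → 1 % 39 = 1. Stack: [1]
LOAD_FAST v → push 0. Stack: [1, 0]
BINARY_OP + → 1 + 0 = 1. Stack: [1]
STORE_FAST n → n=1. Stack: []
LOAD_FAST_LOAD_FAST v,v → push 0,0. Stack: [0, 0]
BINARY_OP - → 0 - 0 = 0. Stack: [0]
LOAD_CONST → push 5. Stack: [0, 5]
BINARY_OP // → 0 // 5 = 0. Stack: [0]
STORE_FAST y → y=0. Stack: []
LOAD_FAST_LOAD_FAST c,c → push 10,10. Stack: [10, 10]
BINARY_OP % → 10 % 10 = 0. Stack: [0]
STORE_FAST s → s=0. Stack: []
LOAD_FAST s → push 0. Stack: [0]
LOAD_CONST → push 5. Stack: [0, 5]
BINARY_OP % → 0 % 5 = 0. Stack: [0]
RETURN_VALUE → return 0.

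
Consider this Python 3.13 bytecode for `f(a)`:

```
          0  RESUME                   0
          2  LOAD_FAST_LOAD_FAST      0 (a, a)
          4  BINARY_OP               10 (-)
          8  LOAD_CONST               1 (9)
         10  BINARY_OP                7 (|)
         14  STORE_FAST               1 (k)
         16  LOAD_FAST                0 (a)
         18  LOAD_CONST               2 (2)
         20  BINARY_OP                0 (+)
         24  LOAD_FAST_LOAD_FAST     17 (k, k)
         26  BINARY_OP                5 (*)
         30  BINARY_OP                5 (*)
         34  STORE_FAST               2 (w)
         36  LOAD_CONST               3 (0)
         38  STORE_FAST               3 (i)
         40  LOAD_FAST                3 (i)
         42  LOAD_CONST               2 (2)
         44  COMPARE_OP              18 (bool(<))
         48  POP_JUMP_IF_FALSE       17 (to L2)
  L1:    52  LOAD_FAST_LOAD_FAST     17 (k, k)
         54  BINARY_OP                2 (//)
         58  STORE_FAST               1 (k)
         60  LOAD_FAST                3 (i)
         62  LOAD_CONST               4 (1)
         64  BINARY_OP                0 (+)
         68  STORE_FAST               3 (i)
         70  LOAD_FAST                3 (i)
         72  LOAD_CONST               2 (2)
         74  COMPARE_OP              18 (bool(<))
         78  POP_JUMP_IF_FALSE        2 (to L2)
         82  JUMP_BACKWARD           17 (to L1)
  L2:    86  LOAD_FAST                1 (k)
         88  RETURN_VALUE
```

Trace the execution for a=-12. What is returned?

LOAD_FAST_LOAD_FAST a,a → push -12,-12. Stack: [-12, -12]
BINARY_OP - → -12 - -12 = 0. Stack: [0]
LOAD_CONST → push 9. Stack: [0, 9]
BINARY_OP | → 0 | 9 = 9. Stack: [9]
STORE_FAST k → k=9. Stack: []
LOAD_FAST a → push -12. Stack: [-12]
LOAD_CONST → push 2. Stack: [-12, 2]
BINARY_OP + → -12 + 2 = -10. Stack: [-10]
LOAD_FAST_LOAD_FAST k,k → push 9,9. Stack: [-10, 9, 9]
BINARY_OP * → 9 * 9 = 81. Stack: [-10, 81]
BINARY_OP * → -10 * 81 = -810. Stack: [-810]
STORE_FAST w → w=-810. Stack: []
LOAD_CONST → push 0. Stack: [0]
STORE_FAST i → i=0. Stack: []
LOAD_FAST i → push 0. Stack: [0]
LOAD_CONST → push 2. Stack: [0, 2]
COMPARE_OP bool(<) → 0 vs 2 = True. Stack: [True]
POP_JUMP_IF_FALSE → pop True; no jump. Stack: []
LOAD_FAST_LOAD_FAST k,k → push 9,9. Stack: [9, 9]
BINARY_OP // → 9 // 9 = 1. Stack: [1]
STORE_FAST k → k=1. Stack: []
LOAD_FAST i → push 0. Stack: [0]
LOAD_CONST → push 1. Stack: [0, 1]
BINARY_OP + → 0 + 1 = 1. Stack: [1]
STORE_FAST i → i=1. Stack: []
LOAD_FAST i → push 1. Stack: [1]
LOAD_CONST → push 2. Stack: [1, 2]
COMPARE_OP bool(<) → 1 vs 2 = True. Stack: [True]
POP_JUMP_IF_FALSE → pop True; no jump. Stack: []
LOAD_FAST_LOAD_FAST k,k → push 1,1. Stack: [1, 1]
BINARY_OP // → 1 // 1 = 1. Stack: [1]
STORE_FAST k → k=1. Stack: []
LOAD_FAST i → push 1. Stack: [1]
LOAD_CONST → push 1. Stack: [1, 1]
BINARY_OP + → 1 + 1 = 2. Stack: [2]
STORE_FAST i → i=2. Stack: []
LOAD_FAST i → push 2. Stack: [2]
LOAD_CONST → push 2. Stack: [2, 2]
COMPARE_OP bool(<) → 2 vs 2 = False. Stack: [False]
POP_JUMP_IF_FALSE → pop False; jump. Stack: []
LOAD_FAST k → push 1. Stack: [1]
RETURN_VALUE → return 1.

1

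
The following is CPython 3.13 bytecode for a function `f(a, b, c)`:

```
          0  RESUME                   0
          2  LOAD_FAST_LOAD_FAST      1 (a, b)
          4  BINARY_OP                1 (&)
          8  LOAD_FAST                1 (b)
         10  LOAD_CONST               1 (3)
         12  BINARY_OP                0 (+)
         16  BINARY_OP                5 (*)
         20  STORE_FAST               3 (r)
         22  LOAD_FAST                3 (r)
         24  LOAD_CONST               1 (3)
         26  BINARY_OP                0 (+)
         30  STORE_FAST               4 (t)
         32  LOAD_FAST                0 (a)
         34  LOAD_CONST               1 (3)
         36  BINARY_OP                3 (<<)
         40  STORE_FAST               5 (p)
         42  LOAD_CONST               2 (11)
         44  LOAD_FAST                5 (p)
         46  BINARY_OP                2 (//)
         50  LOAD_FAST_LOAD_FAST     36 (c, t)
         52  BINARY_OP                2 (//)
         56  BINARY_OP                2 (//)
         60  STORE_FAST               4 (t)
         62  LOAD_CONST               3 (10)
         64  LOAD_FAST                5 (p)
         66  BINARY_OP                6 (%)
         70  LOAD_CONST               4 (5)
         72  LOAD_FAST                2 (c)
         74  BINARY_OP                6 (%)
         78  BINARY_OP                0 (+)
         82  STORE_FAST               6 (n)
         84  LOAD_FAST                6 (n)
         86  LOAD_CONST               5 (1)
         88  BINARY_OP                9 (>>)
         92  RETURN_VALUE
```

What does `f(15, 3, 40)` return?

LOAD_FAST_LOAD_FAST a,b → push 15,3. Stack: [15, 3]
BINARY_OP & → 15 & 3 = 3. Stack: [3]
LOAD_FAST b → push 3. Stack: [3, 3]
LOAD_CONST → push 3. Stack: [3, 3, 3]
BINARY_OP + → 3 + 3 = 6. Stack: [3, 6]
BINARY_OP * → 3 * 6 = 18. Stack: [18]
STORE_FAST r → r=18. Stack: []
LOAD_FAST r → push 18. Stack: [18]
LOAD_CONST → push 3. Stack: [18, 3]
BINARY_OP + → 18 + 3 = 21. Stack: [21]
STORE_FAST t → t=21. Stack: []
LOAD_FAST a → push 15. Stack: [15]
LOAD_CONST → push 3. Stack: [15, 3]
BINARY_OP << → 15 << 3 = 120. Stack: [120]
STORE_FAST p → p=120. Stack: []
LOAD_CONST → push 11. Stack: [11]
LOAD_FAST p → push 120. Stack: [11, 120]
BINARY_OP // → 11 // 120 = 0. Stack: [0]
LOAD_FAST_LOAD_FAST c,t → push 40,21. Stack: [0, 40, 21]
BINARY_OP // → 40 // 21 = 1. Stack: [0, 1]
BINARY_OP // → 0 // 1 = 0. Stack: [0]
STORE_FAST t → t=0. Stack: []
LOAD_CONST → push 10. Stack: [10]
LOAD_FAST p → push 120. Stack: [10, 120]
BINARY_OP % → 10 % 120 = 10. Stack: [10]
LOAD_CONST → push 5. Stack: [10, 5]
LOAD_FAST c → push 40. Stack: [10, 5, 40]
BINARY_OP % → 5 % 40 = 5. Stack: [10, 5]
BINARY_OP + → 10 + 5 = 15. Stack: [15]
STORE_FAST n → n=15. Stack: []
LOAD_FAST n → push 15. Stack: [15]
LOAD_CONST → push 1. Stack: [15, 1]
BINARY_OP >> → 15 >> 1 = 7. Stack: [7]
RETURN_VALUE → return 7.

7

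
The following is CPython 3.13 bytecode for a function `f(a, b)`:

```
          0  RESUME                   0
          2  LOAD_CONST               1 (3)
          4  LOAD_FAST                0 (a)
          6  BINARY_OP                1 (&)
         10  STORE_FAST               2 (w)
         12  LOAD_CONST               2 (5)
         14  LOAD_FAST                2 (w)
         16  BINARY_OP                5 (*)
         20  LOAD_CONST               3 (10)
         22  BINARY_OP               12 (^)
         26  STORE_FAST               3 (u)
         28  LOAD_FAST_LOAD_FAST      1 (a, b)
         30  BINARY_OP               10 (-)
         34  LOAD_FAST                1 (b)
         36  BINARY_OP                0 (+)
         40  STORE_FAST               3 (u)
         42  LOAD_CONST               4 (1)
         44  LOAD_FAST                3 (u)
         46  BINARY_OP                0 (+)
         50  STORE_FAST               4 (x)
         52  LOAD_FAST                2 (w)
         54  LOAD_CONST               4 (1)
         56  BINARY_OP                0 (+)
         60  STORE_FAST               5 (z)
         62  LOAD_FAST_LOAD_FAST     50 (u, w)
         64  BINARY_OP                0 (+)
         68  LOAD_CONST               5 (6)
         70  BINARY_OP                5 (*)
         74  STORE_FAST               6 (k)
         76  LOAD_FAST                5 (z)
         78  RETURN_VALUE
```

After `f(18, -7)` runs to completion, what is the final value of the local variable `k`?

120

LOAD_CONST → push 3. Stack: [3]
LOAD_FAST a → push 18. Stack: [3, 18]
BINARY_OP & → 3 & 18 = 2. Stack: [2]
STORE_FAST w → w=2. Stack: []
LOAD_CONST → push 5. Stack: [5]
LOAD_FAST w → push 2. Stack: [5, 2]
BINARY_OP * → 5 * 2 = 10. Stack: [10]
LOAD_CONST → push 10. Stack: [10, 10]
BINARY_OP ^ → 10 ^ 10 = 0. Stack: [0]
STORE_FAST u → u=0. Stack: []
LOAD_FAST_LOAD_FAST a,b → push 18,-7. Stack: [18, -7]
BINARY_OP - → 18 - -7 = 25. Stack: [25]
LOAD_FAST b → push -7. Stack: [25, -7]
BINARY_OP + → 25 + -7 = 18. Stack: [18]
STORE_FAST u → u=18. Stack: []
LOAD_CONST → push 1. Stack: [1]
LOAD_FAST u → push 18. Stack: [1, 18]
BINARY_OP + → 1 + 18 = 19. Stack: [19]
STORE_FAST x → x=19. Stack: []
LOAD_FAST w → push 2. Stack: [2]
LOAD_CONST → push 1. Stack: [2, 1]
BINARY_OP + → 2 + 1 = 3. Stack: [3]
STORE_FAST z → z=3. Stack: []
LOAD_FAST_LOAD_FAST u,w → push 18,2. Stack: [18, 2]
BINARY_OP + → 18 + 2 = 20. Stack: [20]
LOAD_CONST → push 6. Stack: [20, 6]
BINARY_OP * → 20 * 6 = 120. Stack: [120]
STORE_FAST k → k=120. Stack: []
LOAD_FAST z → push 3. Stack: [3]
RETURN_VALUE → return 3.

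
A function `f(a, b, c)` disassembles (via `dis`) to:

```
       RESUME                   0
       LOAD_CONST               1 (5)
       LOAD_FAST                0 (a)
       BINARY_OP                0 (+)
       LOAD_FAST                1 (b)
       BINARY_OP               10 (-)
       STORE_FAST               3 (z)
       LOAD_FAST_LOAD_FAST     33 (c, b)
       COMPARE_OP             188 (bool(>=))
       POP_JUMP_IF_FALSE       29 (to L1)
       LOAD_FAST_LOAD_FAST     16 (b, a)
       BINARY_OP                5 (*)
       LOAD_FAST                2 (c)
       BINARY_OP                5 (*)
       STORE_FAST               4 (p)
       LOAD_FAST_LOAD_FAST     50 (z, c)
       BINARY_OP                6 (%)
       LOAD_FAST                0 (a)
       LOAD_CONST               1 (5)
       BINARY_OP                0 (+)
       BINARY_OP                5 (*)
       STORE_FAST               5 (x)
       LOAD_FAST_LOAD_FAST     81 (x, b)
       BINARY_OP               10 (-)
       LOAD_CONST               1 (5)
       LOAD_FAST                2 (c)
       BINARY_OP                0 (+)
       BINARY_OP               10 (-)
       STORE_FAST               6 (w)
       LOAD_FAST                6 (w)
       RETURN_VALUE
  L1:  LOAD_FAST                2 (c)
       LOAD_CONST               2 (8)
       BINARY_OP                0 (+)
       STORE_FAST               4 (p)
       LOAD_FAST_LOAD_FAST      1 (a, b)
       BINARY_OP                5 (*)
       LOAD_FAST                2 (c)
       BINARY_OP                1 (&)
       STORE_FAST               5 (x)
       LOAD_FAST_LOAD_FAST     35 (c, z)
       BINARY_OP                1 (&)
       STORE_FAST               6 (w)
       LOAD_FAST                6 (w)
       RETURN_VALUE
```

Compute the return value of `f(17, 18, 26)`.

39

LOAD_CONST → push 5. Stack: [5]
LOAD_FAST a → push 17. Stack: [5, 17]
BINARY_OP + → 5 + 17 = 22. Stack: [22]
LOAD_FAST b → push 18. Stack: [22, 18]
BINARY_OP - → 22 - 18 = 4. Stack: [4]
STORE_FAST z → z=4. Stack: []
LOAD_FAST_LOAD_FAST c,b → push 26,18. Stack: [26, 18]
COMPARE_OP bool(>=) → 26 vs 18 = True. Stack: [True]
POP_JUMP_IF_FALSE → pop True; no jump. Stack: []
LOAD_FAST_LOAD_FAST b,a → push 18,17. Stack: [18, 17]
BINARY_OP * → 18 * 17 = 306. Stack: [306]
LOAD_FAST c → push 26. Stack: [306, 26]
BINARY_OP * → 306 * 26 = 7956. Stack: [7956]
STORE_FAST p → p=7956. Stack: []
LOAD_FAST_LOAD_FAST z,c → push 4,26. Stack: [4, 26]
BINARY_OP % → 4 % 26 = 4. Stack: [4]
LOAD_FAST a → push 17. Stack: [4, 17]
LOAD_CONST → push 5. Stack: [4, 17, 5]
BINARY_OP + → 17 + 5 = 22. Stack: [4, 22]
BINARY_OP * → 4 * 22 = 88. Stack: [88]
STORE_FAST x → x=88. Stack: []
LOAD_FAST_LOAD_FAST x,b → push 88,18. Stack: [88, 18]
BINARY_OP - → 88 - 18 = 70. Stack: [70]
LOAD_CONST → push 5. Stack: [70, 5]
LOAD_FAST c → push 26. Stack: [70, 5, 26]
BINARY_OP + → 5 + 26 = 31. Stack: [70, 31]
BINARY_OP - → 70 - 31 = 39. Stack: [39]
STORE_FAST w → w=39. Stack: []
LOAD_FAST w → push 39. Stack: [39]
RETURN_VALUE → return 39.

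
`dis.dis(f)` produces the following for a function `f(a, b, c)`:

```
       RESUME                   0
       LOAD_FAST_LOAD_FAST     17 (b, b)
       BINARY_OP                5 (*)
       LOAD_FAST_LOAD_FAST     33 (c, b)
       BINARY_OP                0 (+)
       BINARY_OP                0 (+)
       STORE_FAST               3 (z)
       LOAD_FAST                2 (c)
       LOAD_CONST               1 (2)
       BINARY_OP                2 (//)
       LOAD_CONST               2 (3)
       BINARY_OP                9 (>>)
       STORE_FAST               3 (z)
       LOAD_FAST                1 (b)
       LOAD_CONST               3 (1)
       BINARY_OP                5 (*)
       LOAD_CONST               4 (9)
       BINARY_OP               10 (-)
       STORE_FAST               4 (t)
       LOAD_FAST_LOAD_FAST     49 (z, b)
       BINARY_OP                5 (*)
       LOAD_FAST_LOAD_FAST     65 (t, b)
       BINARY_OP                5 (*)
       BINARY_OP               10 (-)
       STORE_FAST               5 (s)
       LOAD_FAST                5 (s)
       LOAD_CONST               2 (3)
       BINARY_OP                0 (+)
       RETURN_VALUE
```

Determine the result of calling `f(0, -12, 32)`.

LOAD_FAST_LOAD_FAST b,b → push -12,-12. Stack: [-12, -12]
BINARY_OP * → -12 * -12 = 144. Stack: [144]
LOAD_FAST_LOAD_FAST c,b → push 32,-12. Stack: [144, 32, -12]
BINARY_OP + → 32 + -12 = 20. Stack: [144, 20]
BINARY_OP + → 144 + 20 = 164. Stack: [164]
STORE_FAST z → z=164. Stack: []
LOAD_FAST c → push 32. Stack: [32]
LOAD_CONST → push 2. Stack: [32, 2]
BINARY_OP // → 32 // 2 = 16. Stack: [16]
LOAD_CONST → push 3. Stack: [16, 3]
BINARY_OP >> → 16 >> 3 = 2. Stack: [2]
STORE_FAST z → z=2. Stack: []
LOAD_FAST b → push -12. Stack: [-12]
LOAD_CONST → push 1. Stack: [-12, 1]
BINARY_OP * → -12 * 1 = -12. Stack: [-12]
LOAD_CONST → push 9. Stack: [-12, 9]
BINARY_OP - → -12 - 9 = -21. Stack: [-21]
STORE_FAST t → t=-21. Stack: []
LOAD_FAST_LOAD_FAST z,b → push 2,-12. Stack: [2, -12]
BINARY_OP * → 2 * -12 = -24. Stack: [-24]
LOAD_FAST_LOAD_FAST t,b → push -21,-12. Stack: [-24, -21, -12]
BINARY_OP * → -21 * -12 = 252. Stack: [-24, 252]
BINARY_OP - → -24 - 252 = -276. Stack: [-276]
STORE_FAST s → s=-276. Stack: []
LOAD_FAST s → push -276. Stack: [-276]
LOAD_CONST → push 3. Stack: [-276, 3]
BINARY_OP + → -276 + 3 = -273. Stack: [-273]
RETURN_VALUE → return -273.

-273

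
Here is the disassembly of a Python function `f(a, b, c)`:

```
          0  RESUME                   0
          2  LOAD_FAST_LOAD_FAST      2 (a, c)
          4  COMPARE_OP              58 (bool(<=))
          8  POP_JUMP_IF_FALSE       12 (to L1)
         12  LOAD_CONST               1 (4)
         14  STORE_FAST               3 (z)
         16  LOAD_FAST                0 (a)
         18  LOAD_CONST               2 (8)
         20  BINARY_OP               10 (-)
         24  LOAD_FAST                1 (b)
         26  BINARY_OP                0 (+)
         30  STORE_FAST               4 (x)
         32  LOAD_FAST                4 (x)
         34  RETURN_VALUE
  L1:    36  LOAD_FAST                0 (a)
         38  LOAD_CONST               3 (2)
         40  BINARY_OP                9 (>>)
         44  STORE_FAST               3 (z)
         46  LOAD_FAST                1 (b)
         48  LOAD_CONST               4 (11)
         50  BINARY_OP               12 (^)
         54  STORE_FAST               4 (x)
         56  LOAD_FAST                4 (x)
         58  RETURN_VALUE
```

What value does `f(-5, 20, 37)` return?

LOAD_FAST_LOAD_FAST a,c → push -5,37. Stack: [-5, 37]
COMPARE_OP bool(<=) → -5 vs 37 = True. Stack: [True]
POP_JUMP_IF_FALSE → pop True; no jump. Stack: []
LOAD_CONST → push 4. Stack: [4]
STORE_FAST z → z=4. Stack: []
LOAD_FAST a → push -5. Stack: [-5]
LOAD_CONST → push 8. Stack: [-5, 8]
BINARY_OP - → -5 - 8 = -13. Stack: [-13]
LOAD_FAST b → push 20. Stack: [-13, 20]
BINARY_OP + → -13 + 20 = 7. Stack: [7]
STORE_FAST x → x=7. Stack: []
LOAD_FAST x → push 7. Stack: [7]
RETURN_VALUE → return 7.

7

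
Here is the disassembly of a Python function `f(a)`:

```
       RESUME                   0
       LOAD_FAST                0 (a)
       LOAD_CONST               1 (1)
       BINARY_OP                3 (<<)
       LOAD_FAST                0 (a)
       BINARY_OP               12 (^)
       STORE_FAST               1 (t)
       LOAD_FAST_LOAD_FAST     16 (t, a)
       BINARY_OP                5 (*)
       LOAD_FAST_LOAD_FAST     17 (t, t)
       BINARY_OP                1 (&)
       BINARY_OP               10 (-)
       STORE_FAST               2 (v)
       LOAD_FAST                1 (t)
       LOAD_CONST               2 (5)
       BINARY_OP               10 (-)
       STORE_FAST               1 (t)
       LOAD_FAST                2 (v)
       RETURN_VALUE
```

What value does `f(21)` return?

1260

LOAD_FAST a → push 21. Stack: [21]
LOAD_CONST → push 1. Stack: [21, 1]
BINARY_OP << → 21 << 1 = 42. Stack: [42]
LOAD_FAST a → push 21. Stack: [42, 21]
BINARY_OP ^ → 42 ^ 21 = 63. Stack: [63]
STORE_FAST t → t=63. Stack: []
LOAD_FAST_LOAD_FAST t,a → push 63,21. Stack: [63, 21]
BINARY_OP * → 63 * 21 = 1323. Stack: [1323]
LOAD_FAST_LOAD_FAST t,t → push 63,63. Stack: [1323, 63, 63]
BINARY_OP & → 63 & 63 = 63. Stack: [1323, 63]
BINARY_OP - → 1323 - 63 = 1260. Stack: [1260]
STORE_FAST v → v=1260. Stack: []
LOAD_FAST t → push 63. Stack: [63]
LOAD_CONST → push 5. Stack: [63, 5]
BINARY_OP - → 63 - 5 = 58. Stack: [58]
STORE_FAST t → t=58. Stack: []
LOAD_FAST v → push 1260. Stack: [1260]
RETURN_VALUE → return 1260.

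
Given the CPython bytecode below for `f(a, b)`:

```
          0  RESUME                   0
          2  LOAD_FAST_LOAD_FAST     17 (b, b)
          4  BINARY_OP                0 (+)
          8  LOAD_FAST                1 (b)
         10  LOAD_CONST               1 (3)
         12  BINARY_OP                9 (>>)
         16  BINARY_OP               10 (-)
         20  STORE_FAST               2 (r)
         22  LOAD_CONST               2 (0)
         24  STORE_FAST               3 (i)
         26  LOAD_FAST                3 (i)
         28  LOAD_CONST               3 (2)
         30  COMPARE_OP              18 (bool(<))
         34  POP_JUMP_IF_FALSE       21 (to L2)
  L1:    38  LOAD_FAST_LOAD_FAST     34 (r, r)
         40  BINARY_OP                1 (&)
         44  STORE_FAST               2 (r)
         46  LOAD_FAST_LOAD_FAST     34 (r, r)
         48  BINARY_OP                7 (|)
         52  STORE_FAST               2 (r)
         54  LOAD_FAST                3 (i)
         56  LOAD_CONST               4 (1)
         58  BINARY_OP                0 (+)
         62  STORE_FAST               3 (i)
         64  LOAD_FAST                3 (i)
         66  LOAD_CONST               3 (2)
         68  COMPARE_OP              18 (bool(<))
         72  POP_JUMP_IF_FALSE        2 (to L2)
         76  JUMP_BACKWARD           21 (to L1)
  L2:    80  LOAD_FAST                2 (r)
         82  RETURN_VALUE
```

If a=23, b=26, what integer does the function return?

49

LOAD_FAST_LOAD_FAST b,b → push 26,26. Stack: [26, 26]
BINARY_OP + → 26 + 26 = 52. Stack: [52]
LOAD_FAST b → push 26. Stack: [52, 26]
LOAD_CONST → push 3. Stack: [52, 26, 3]
BINARY_OP >> → 26 >> 3 = 3. Stack: [52, 3]
BINARY_OP - → 52 - 3 = 49. Stack: [49]
STORE_FAST r → r=49. Stack: []
LOAD_CONST → push 0. Stack: [0]
STORE_FAST i → i=0. Stack: []
LOAD_FAST i → push 0. Stack: [0]
LOAD_CONST → push 2. Stack: [0, 2]
COMPARE_OP bool(<) → 0 vs 2 = True. Stack: [True]
POP_JUMP_IF_FALSE → pop True; no jump. Stack: []
LOAD_FAST_LOAD_FAST r,r → push 49,49. Stack: [49, 49]
BINARY_OP & → 49 & 49 = 49. Stack: [49]
STORE_FAST r → r=49. Stack: []
LOAD_FAST_LOAD_FAST r,r → push 49,49. Stack: [49, 49]
BINARY_OP | → 49 | 49 = 49. Stack: [49]
STORE_FAST r → r=49. Stack: []
LOAD_FAST i → push 0. Stack: [0]
LOAD_CONST → push 1. Stack: [0, 1]
BINARY_OP + → 0 + 1 = 1. Stack: [1]
STORE_FAST i → i=1. Stack: []
LOAD_FAST i → push 1. Stack: [1]
LOAD_CONST → push 2. Stack: [1, 2]
COMPARE_OP bool(<) → 1 vs 2 = True. Stack: [True]
POP_JUMP_IF_FALSE → pop True; no jump. Stack: []
LOAD_FAST_LOAD_FAST r,r → push 49,49. Stack: [49, 49]
BINARY_OP & → 49 & 49 = 49. Stack: [49]
STORE_FAST r → r=49. Stack: []
LOAD_FAST_LOAD_FAST r,r → push 49,49. Stack: [49, 49]
BINARY_OP | → 49 | 49 = 49. Stack: [49]
STORE_FAST r → r=49. Stack: []
LOAD_FAST i → push 1. Stack: [1]
LOAD_CONST → push 1. Stack: [1, 1]
BINARY_OP + → 1 + 1 = 2. Stack: [2]
STORE_FAST i → i=2. Stack: []
LOAD_FAST i → push 2. Stack: [2]
LOAD_CONST → push 2. Stack: [2, 2]
COMPARE_OP bool(<) → 2 vs 2 = False. Stack: [False]
POP_JUMP_IF_FALSE → pop False; jump. Stack: []
LOAD_FAST r → push 49. Stack: [49]
RETURN_VALUE → return 49.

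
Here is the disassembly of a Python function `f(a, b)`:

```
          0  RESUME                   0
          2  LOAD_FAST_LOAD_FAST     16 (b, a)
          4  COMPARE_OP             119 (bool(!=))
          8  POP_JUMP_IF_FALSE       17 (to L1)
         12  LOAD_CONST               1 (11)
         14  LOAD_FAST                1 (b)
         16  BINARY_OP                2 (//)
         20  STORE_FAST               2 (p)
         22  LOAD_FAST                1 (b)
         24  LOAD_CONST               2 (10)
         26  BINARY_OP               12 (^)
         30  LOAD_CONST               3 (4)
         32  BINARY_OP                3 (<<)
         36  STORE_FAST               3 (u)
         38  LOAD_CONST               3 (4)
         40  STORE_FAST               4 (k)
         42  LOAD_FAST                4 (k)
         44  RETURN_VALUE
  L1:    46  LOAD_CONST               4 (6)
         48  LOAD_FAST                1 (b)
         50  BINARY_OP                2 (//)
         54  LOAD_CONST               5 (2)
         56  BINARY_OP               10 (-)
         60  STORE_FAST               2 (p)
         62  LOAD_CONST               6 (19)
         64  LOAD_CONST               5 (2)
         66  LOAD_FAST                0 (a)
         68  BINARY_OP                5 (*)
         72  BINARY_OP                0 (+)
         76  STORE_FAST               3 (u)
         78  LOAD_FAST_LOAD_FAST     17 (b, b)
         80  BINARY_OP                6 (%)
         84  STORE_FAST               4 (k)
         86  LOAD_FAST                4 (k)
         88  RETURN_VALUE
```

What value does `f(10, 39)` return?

4

LOAD_FAST_LOAD_FAST b,a → push 39,10. Stack: [39, 10]
COMPARE_OP bool(!=) → 39 vs 10 = True. Stack: [True]
POP_JUMP_IF_FALSE → pop True; no jump. Stack: []
LOAD_CONST → push 11. Stack: [11]
LOAD_FAST b → push 39. Stack: [11, 39]
BINARY_OP // → 11 // 39 = 0. Stack: [0]
STORE_FAST p → p=0. Stack: []
LOAD_FAST b → push 39. Stack: [39]
LOAD_CONST → push 10. Stack: [39, 10]
BINARY_OP ^ → 39 ^ 10 = 45. Stack: [45]
LOAD_CONST → push 4. Stack: [45, 4]
BINARY_OP << → 45 << 4 = 720. Stack: [720]
STORE_FAST u → u=720. Stack: []
LOAD_CONST → push 4. Stack: [4]
STORE_FAST k → k=4. Stack: []
LOAD_FAST k → push 4. Stack: [4]
RETURN_VALUE → return 4.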